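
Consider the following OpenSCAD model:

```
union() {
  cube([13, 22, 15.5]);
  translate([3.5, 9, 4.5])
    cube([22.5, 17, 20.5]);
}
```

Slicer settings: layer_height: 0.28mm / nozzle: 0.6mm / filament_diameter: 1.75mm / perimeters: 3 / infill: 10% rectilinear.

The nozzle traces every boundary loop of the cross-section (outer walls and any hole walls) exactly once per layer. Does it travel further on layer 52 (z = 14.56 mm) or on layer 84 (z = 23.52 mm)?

layer 52 (z = 14.56 mm)

Layer 52 (z = 14.56): the cube (footprint 13×22) is included at this height (perimeter 70.00 mm); the cube at (3.5, 9) is present — its section is the full 22.5×17 rectangle (perimeter 79.00 mm); Taking the union: the regions partially overlap (shared area 123.50 mm²), so the edge portions inside another operand are dropped and the merged outline is re-measured after clipping — boundary = 104.00 mm. So its perimeter = 104.00 mm. Layer 84 (z = 23.52): the cube is not intersected at this z (z outside [0, 15.5]); the cube at (3.5, 9) is present — its section is the full 22.5×17 rectangle (perimeter 79.00 mm); Merging all regions: only the 22.5×17 cube at (3.5, 9) is present, so the union is just that shape — boundary = 79.00 mm. So its perimeter = 79.00 mm. Layer 52 is larger (104.00 vs 79.00 mm).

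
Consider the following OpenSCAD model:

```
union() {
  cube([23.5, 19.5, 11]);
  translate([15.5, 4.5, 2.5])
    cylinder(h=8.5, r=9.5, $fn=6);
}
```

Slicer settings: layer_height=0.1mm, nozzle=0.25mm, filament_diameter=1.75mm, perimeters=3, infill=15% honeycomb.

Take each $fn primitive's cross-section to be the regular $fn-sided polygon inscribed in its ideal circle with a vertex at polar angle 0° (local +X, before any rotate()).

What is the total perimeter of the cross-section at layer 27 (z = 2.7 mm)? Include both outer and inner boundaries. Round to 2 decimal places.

91.11 mm

At z = 2.7 mm: the cube (footprint 23.5×19.5) is included at this height (perimeter 86.00 mm); the r=9.5 cylinder at (15.5, 4.5) gives a regular 6-gon of circumradius 9.5 (constant along its height) (perimeter = 2·6·9.500·sin(180°/6) = 57.00 mm); Taking the union: the regions partially overlap (shared area 187.15 mm²), so the edge portions inside another operand are dropped and the merged outline is re-measured after clipping — boundary = 91.11 mm. Overall, the cross-section is a single solid region. Total boundary length (outer) = 91.11 mm.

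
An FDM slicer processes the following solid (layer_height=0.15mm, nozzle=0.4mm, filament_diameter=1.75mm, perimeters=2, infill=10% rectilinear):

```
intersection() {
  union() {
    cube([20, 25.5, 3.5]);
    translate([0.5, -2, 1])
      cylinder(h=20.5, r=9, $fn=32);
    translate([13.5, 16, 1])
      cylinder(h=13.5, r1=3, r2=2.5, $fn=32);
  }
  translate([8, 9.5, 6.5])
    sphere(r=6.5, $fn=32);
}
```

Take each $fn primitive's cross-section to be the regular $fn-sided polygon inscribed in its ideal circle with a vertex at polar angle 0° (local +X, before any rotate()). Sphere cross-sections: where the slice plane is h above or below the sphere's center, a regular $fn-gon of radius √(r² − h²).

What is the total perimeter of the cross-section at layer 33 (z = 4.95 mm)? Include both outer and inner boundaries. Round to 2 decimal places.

At z = 4.95 mm: the cube does not reach this height (z outside [0, 3.5]); the r=9 cylinder at (0.5, -2) contributes a regular 32-gon of circumradius 9 (perimeter = 2·32·9.000·sin(180°/32) = 56.46 mm); the cone at (13.5, 16) contributes a regular 32-gon of circumradius 2.854 (interpolated between r1=3 and r2=2.5 at t=0.293) (perimeter = 2·32·2.854·sin(180°/32) = 17.90 mm); Combining (union): the 2 present regions are separate (no shared area or edge), so areas and boundary lengths simply add and each stays a separate island — boundary = 74.36 mm; the r=6.5 sphere at (8, 9.5) contributes a regular 32-gon of circumradius √(6.5²−1.55²) = 6.312 (perimeter = 2·32·6.312·sin(180°/32) = 39.60 mm); Keeping only the common overlap: the r=6.5 sphere at (8, 9.5) partially overlaps the result so far; clipping to the common part keeps 8.03 mm² — boundary = 19.89 mm. Overall, the cross-section has 2 separate islands. Total boundary length (outer) = 19.89 mm.

19.89 mm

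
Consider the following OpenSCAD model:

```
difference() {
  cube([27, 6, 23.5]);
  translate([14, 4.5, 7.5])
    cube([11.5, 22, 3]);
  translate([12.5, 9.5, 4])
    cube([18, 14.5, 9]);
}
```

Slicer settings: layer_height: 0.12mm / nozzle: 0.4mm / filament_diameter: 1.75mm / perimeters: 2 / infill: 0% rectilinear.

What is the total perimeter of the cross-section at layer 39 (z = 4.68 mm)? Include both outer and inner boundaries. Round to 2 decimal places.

66.00 mm

At z = 4.68 mm: the cube (footprint 27×6) is included at this height (perimeter 66.00 mm); the cube at (14, 4.5) is not intersected at this z (z outside [7.5, 10.5]); the cube at (12.5, 9.5) (footprint 18×14.5) is included at this height (perimeter 65.00 mm); After the difference (first − rest): starting from the 27×6 cube, the 18×14.5 cube at (12.5, 9.5) misses the remaining region (no effect) — boundary = 66.00 mm. Overall, the cross-section is a single solid region. Total boundary length (outer) = 66.00 mm.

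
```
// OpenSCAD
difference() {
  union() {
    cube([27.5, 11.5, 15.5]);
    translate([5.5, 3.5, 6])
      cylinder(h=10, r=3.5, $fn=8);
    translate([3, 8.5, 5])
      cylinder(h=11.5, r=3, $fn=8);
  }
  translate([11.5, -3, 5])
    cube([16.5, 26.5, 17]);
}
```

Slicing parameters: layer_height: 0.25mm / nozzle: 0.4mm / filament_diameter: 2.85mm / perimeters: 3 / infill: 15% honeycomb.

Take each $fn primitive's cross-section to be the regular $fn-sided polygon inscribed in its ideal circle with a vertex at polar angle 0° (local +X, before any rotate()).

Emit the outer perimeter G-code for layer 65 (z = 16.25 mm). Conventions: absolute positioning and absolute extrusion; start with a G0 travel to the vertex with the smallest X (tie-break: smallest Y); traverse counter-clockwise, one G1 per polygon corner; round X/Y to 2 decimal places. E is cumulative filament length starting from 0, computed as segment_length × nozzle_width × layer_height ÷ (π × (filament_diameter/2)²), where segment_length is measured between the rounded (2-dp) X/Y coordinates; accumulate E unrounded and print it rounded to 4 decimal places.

At z = 16.25 mm: the cube does not reach this height (z outside [0, 15.5]); the cylinder at (5.5, 3.5) is not intersected at this z (z outside [6, 16]); the r=3 cylinder at (3, 8.5) gives a regular 8-gon of circumradius 3 (constant along its height); Combining (union): only the r=3 cylinder at (3, 8.5) is present, so the union is just that shape — 1 connected region; the cube at (11.5, -3) is present — its section is the full 16.5×26.5 rectangle; Subtracting the remaining from the first: starting from that combined region, the 16.5×26.5 cube at (11.5, -3) misses the remaining region (no effect) — 1 connected region. The outline is a single polygon with 8 vertices. Extrusion per mm of travel: 0.4 × 0.25 / (π × 1.425²) = 0.015675. Accumulating E over each segment gives final E = 0.2879.

G0 X0.00 Y8.50 Z16.25
G1 X0.88 Y6.38 E0.0360
G1 X3.00 Y5.50 E0.0720
G1 X5.12 Y6.38 E0.1079
G1 X6.00 Y8.50 E0.1439
G1 X5.12 Y10.62 E0.1799
G1 X3.00 Y11.50 E0.2159
G1 X0.88 Y10.62 E0.2519
G1 X0.00 Y8.50 E0.2879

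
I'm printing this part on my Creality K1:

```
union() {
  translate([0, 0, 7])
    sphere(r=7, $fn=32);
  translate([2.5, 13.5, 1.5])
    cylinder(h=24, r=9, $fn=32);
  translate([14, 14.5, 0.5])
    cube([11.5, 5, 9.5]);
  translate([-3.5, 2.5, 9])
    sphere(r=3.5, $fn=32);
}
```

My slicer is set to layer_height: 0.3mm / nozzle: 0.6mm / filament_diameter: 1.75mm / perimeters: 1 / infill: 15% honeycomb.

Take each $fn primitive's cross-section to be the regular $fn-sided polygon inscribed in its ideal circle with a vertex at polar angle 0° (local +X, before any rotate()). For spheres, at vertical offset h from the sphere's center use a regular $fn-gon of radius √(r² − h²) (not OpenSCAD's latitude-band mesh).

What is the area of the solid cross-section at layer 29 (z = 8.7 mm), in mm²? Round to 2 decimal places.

At z = 8.7 mm: the r=7 sphere contributes a regular 32-gon of circumradius √(7²−1.7²) = 6.790 (area = (32/2)·6.790²·sin(360°/32) = 143.93 mm²); the r=9 cylinder at (2.5, 13.5) contributes a regular 32-gon of circumradius 9 (area = (32/2)·9.000²·sin(360°/32) = 252.84 mm²); the 11.5×5 cube at (14, 14.5) contributes its full rectangle (area 57.50 mm²); the r=3.5 sphere at (-3.5, 2.5) contributes a regular 32-gon of circumradius √(3.5²−0.3²) = 3.487 (area = (32/2)·3.487²·sin(360°/32) = 37.96 mm²); Taking the union: the regions partially overlap — summed areas 492.22 mm² minus the doubly-counted overlap 43.89 mm² gives 448.34 mm² — area = 448.34 mm². Overall, the cross-section has 2 separate islands. Net area = 448.34 mm².

448.34 mm²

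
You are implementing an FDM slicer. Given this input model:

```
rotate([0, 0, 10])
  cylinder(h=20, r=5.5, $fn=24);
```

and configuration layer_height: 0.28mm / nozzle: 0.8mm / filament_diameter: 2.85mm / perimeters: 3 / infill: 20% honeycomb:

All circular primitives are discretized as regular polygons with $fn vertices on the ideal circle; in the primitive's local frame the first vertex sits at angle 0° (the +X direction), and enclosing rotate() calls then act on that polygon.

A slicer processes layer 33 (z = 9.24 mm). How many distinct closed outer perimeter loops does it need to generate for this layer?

1

At z = 9.24 mm: the cylinder: section is a regular 24-gon, circumradius r=5.5; (rotated 10° about Z; rotation is an isometry so areas/perimeters/island counts are preserved). The result has 1 disconnected region.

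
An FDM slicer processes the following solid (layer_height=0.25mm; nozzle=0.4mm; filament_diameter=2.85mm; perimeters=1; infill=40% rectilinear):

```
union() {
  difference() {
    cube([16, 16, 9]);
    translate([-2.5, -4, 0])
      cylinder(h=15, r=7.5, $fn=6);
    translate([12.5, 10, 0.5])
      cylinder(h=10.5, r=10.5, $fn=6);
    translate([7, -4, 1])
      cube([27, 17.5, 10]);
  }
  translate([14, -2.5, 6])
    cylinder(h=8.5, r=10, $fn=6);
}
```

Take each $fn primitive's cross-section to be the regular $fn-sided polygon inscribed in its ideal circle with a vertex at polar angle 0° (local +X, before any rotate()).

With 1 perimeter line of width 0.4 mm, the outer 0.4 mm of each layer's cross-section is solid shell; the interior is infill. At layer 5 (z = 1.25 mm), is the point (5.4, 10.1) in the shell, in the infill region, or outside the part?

outside

At z = 1.25 mm: the cube is present — its section is the full 16×16 rectangle; the r=7.5 cylinder at (-2.5, -4) contributes a regular 6-gon of circumradius 7.5; the r=10.5 cylinder at (12.5, 10) gives a regular 6-gon of circumradius 10.5 (constant along its height); the 27×17.5 cube at (7, -4) contributes its full rectangle; Subtracting the remaining from the first: starting from the 16×16 cube, the r=7.5 cylinder at (-2.5, -4) partially overlaps it — only the 4.92 mm² overlap (of its 146.14 mm²) is removed, clipping the outline; the r=10.5 cylinder at (12.5, 10) partially overlaps it — only the 177.04 mm² overlap (of its 286.44 mm²) is removed, clipping the outline; the 27×17.5 cube at (7, -4) partially overlaps it — only the 8.21 mm² overlap (of its 472.50 mm²) is removed, clipping the outline — 1 connected region; the cylinder at (14, -2.5) is absent (z outside [6, 14.5]); Taking the union: only the result so far is present, so the union is just that shape — 1 connected region. Overall, the cross-section is a single solid region. The nearest boundary edge runs (5.46, 16.00)→(2.00, 10.00); distance from the point to it = 2.89 mm. The point is not inside any of the regions above, so it lies outside the cross-section (2.89 mm from the nearest boundary).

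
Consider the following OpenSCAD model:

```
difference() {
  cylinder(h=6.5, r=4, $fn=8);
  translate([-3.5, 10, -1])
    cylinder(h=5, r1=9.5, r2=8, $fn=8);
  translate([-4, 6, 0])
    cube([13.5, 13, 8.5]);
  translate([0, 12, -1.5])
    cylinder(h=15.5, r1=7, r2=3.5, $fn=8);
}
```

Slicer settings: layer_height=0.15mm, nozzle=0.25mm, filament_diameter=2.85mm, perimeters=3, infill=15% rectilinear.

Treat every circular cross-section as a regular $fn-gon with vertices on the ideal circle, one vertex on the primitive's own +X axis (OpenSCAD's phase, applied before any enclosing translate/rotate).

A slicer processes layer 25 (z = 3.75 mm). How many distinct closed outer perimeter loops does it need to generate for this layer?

At z = 3.75 mm: the r=4 cylinder contributes a regular 8-gon of circumradius 4; the cone at (-3.5, 10) (r1=9.5→r2=8) has section circumradius 8.075 here — a regular 8-gon; the cube at (-4, 6) is present — its section is the full 13.5×13 rectangle; the cone at (0, 12): at t=0.339 of its height the radius interpolates to r₁+(r₂−r₁)t = 5.815, giving a regular 8-gon of that circumradius; Subtracting the remaining from the first: starting from the r=4 cylinder, the cone at (-3.5, 10) partially overlaps it — only the 2.10 mm² overlap (of its 184.43 mm²) is removed, clipping the outline; the 13.5×13 cube at (-4, 6) misses the remaining region (no effect); the cone at (0, 12) misses the remaining region (no effect) — 1 connected region. The result has 1 disconnected region.

1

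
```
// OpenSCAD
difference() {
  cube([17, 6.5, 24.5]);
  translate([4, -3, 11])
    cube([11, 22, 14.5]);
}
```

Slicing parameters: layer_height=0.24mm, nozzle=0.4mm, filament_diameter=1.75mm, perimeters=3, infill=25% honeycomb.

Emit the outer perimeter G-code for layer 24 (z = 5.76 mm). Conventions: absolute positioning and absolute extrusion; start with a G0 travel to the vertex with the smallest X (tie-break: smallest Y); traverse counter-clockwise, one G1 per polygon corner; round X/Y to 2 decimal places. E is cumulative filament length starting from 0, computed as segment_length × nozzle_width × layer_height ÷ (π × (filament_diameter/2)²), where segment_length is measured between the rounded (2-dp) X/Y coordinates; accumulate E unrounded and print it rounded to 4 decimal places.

G0 X0.00 Y0.00 Z5.76
G1 X17.00 Y0.00 E0.6785
G1 X17.00 Y6.50 E0.9379
G1 X0.00 Y6.50 E1.6164
G1 X0.00 Y0.00 E1.8759

At z = 5.76 mm: the cube (footprint 17×6.5) is included at this height; the cube at (4, -3) does not reach this height (z outside [11, 25.5]); Taking the first minus the rest: none of the subtracted shapes is present at this height, so the 17×6.5 cube is unchanged — 1 connected region. The outline is a single polygon with 4 vertices. Extrusion per mm of travel: 0.4 × 0.24 / (π × 0.875²) = 0.039912. Accumulating E over each segment gives final E = 1.8759.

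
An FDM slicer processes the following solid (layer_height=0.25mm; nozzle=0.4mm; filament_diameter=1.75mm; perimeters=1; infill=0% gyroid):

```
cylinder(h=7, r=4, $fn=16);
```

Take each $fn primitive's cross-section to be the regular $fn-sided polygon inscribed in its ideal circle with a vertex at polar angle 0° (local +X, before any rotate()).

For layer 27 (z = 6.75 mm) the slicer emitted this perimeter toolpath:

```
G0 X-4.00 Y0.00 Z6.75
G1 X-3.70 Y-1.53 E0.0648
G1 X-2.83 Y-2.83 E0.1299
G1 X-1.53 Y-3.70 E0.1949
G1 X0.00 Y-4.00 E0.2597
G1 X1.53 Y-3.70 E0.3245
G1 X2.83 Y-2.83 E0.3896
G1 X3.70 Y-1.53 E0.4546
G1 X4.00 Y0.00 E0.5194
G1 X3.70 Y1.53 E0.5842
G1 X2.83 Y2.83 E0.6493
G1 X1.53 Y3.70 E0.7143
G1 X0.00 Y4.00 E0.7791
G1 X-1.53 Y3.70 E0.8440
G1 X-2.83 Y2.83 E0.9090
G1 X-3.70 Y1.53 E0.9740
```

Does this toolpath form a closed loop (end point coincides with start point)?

no

Start point (G0): (-4.00, 0.00). End point (last G1): the path does not return to the start — open.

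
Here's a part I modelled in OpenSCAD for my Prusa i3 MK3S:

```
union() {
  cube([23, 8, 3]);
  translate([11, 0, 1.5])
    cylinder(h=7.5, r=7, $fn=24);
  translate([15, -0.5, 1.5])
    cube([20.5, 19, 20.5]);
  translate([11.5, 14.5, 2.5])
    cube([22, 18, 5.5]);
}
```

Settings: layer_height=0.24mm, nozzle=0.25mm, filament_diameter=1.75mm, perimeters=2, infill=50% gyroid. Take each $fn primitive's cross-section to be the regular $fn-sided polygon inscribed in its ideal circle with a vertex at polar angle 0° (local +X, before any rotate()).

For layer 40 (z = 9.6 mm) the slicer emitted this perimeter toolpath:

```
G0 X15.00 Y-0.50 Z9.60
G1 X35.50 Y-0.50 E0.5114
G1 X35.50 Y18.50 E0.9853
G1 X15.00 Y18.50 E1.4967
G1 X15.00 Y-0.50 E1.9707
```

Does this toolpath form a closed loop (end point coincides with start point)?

yes

Start point (G0): (15.00, -0.50). End point (last G1): the path returns to the start — closed.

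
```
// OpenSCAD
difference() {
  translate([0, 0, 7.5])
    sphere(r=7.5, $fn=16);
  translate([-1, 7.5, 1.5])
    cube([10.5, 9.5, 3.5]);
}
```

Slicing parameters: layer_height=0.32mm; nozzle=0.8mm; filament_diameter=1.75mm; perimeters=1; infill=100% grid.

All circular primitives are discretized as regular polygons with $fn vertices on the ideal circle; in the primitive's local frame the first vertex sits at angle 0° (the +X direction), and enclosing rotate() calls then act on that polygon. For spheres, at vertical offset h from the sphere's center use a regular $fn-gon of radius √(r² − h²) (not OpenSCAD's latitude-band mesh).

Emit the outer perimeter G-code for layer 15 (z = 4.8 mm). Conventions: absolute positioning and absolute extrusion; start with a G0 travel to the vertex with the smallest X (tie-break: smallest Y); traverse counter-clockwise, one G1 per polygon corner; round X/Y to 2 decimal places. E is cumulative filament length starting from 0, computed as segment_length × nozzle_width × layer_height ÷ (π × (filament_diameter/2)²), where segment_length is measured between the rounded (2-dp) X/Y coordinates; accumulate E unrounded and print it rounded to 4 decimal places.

At z = 4.8 mm: the r=7.5 sphere slices to a regular 16-gon of circumradius 6.997 (√(r²−h²) with h=2.7 from center); the cube at (-1, 7.5) is present — its section is the full 10.5×9.5 rectangle; After the difference (first − rest): starting from the r=7.5 sphere, the 10.5×9.5 cube at (-1, 7.5) misses the remaining region (no effect) — 1 connected region. The outline is a single polygon with 16 vertices. Extrusion per mm of travel: 0.8 × 0.32 / (π × 0.875²) = 0.106432. Accumulating E over each segment gives final E = 4.6492.

G0 X-7.00 Y0.00 Z4.80
G1 X-6.46 Y-2.68 E0.2910
G1 X-4.95 Y-4.95 E0.5811
G1 X-2.68 Y-6.46 E0.8713
G1 X0.00 Y-7.00 E1.1623
G1 X2.68 Y-6.46 E1.4533
G1 X4.95 Y-4.95 E1.7434
G1 X6.46 Y-2.68 E2.0336
G1 X7.00 Y0.00 E2.3246
G1 X6.46 Y2.68 E2.6155
G1 X4.95 Y4.95 E2.9057
G1 X2.68 Y6.46 E3.1959
G1 X0.00 Y7.00 E3.4869
G1 X-2.68 Y6.46 E3.7778
G1 X-4.95 Y4.95 E4.0680
G1 X-6.46 Y2.68 E4.3582
G1 X-7.00 Y0.00 E4.6492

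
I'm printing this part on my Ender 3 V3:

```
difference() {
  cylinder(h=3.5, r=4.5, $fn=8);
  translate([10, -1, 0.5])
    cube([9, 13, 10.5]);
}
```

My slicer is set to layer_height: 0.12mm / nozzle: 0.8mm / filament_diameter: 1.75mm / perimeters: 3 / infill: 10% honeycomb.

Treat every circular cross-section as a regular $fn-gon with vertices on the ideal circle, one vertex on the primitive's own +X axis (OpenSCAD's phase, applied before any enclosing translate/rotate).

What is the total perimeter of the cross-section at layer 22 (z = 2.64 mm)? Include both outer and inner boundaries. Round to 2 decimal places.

27.55 mm

At z = 2.64 mm: the r=4.5 cylinder gives a regular 8-gon of circumradius 4.5 (constant along its height) (perimeter = 2·8·4.500·sin(180°/8) = 27.55 mm); the cube at (10, -1) is present — its section is the full 9×13 rectangle (perimeter 44.00 mm); After the difference (first − rest): starting from the r=4.5 cylinder, the 9×13 cube at (10, -1) misses the remaining region (no effect) — boundary = 27.55 mm. Overall, the cross-section is a single solid region. Total boundary length (outer) = 27.55 mm.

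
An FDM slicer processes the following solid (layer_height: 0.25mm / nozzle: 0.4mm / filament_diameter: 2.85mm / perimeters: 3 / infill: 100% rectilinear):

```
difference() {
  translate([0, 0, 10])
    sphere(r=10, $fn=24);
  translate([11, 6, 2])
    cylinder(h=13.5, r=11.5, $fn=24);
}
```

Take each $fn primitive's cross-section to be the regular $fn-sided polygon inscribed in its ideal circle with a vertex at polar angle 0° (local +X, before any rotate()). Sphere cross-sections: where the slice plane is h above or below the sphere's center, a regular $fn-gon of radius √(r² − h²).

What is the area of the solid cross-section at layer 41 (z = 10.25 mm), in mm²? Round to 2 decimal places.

203.61 mm²

At z = 10.25 mm: the sphere: section is a regular 24-gon, circumradius = √(r²−h²) = √(10²−0.25²) = 9.997 (area = (24/2)·9.997²·sin(360°/24) = 310.39 mm²); the cylinder at (11, 6): section is a regular 24-gon, circumradius r=11.5 (area = (24/2)·11.500²·sin(360°/24) = 410.75 mm²); Subtracting the remaining from the first: starting from the r=10 sphere (310.39 mm²), the r=11.5 cylinder at (11, 6) partially overlaps it — only the 106.78 mm² overlap (of its 410.75 mm²) is removed, clipping the outline — area = 203.61 mm². Overall, the cross-section is a single solid region. Net area = 203.61 mm².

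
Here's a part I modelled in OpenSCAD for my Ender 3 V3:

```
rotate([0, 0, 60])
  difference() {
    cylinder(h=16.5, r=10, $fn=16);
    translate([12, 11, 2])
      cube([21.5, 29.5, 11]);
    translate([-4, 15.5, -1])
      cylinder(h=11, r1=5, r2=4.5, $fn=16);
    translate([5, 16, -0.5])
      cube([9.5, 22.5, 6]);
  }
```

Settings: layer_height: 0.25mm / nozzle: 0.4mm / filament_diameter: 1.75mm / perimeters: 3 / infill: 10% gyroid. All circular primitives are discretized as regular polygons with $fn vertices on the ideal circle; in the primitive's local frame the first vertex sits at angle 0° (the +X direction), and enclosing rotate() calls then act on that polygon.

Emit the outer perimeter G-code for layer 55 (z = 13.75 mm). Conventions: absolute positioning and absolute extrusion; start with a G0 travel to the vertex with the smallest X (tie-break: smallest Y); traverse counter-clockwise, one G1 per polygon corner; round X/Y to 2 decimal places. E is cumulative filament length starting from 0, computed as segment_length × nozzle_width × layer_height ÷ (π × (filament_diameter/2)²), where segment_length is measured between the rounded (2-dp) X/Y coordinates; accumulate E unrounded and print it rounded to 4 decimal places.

At z = 13.75 mm: the cylinder: section is a regular 16-gon, circumradius r=10; the cube at (12, 11) is not intersected at this z (z outside [2, 13]); the cone at (-4, 15.5) is not intersected at this z (z outside [-1, 10]); the cube at (5, 16) does not reach this height (z outside [-0.5, 5.5]); Taking the first minus the rest: none of the subtracted shapes is present at this height, so the r=10 cylinder is unchanged — 1 connected region; (rotated 60° about Z; rotation is an isometry so areas/perimeters/island counts are preserved). The outline is a single polygon with 16 vertices. Extrusion per mm of travel: 0.4 × 0.25 / (π × 0.875²) = 0.041575. Accumulating E over each segment gives final E = 2.5952.

G0 X-9.91 Y1.31 Z13.75
G1 X-9.66 Y-2.59 E0.1625
G1 X-7.93 Y-6.09 E0.3248
G1 X-5.00 Y-8.66 E0.4868
G1 X-1.31 Y-9.91 E0.6488
G1 X2.59 Y-9.66 E0.8113
G1 X6.09 Y-7.93 E0.9736
G1 X8.66 Y-5.00 E1.1356
G1 X9.91 Y-1.31 E1.2976
G1 X9.66 Y2.59 E1.4601
G1 X7.93 Y6.09 E1.6224
G1 X5.00 Y8.66 E1.7844
G1 X1.31 Y9.91 E1.9464
G1 X-2.59 Y9.66 E2.1089
G1 X-6.09 Y7.93 E2.2712
G1 X-8.66 Y5.00 E2.4332
G1 X-9.91 Y1.31 E2.5952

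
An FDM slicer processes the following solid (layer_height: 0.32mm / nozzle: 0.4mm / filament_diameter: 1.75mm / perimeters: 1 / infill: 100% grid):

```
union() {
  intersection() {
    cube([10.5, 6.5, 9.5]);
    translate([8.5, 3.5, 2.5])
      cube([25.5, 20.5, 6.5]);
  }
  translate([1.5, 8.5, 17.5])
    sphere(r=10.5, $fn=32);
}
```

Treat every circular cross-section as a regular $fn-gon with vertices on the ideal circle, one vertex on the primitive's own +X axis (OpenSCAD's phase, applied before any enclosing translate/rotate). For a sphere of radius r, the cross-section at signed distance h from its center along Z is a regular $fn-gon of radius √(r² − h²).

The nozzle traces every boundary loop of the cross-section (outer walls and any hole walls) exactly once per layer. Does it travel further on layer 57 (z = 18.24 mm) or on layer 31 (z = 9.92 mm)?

layer 57 (z = 18.24 mm)

Layer 57 (z = 18.24): the cube is not intersected at this z (z outside [0, 9.5]); the cube at (8.5, 3.5) is absent (z outside [2.5, 9]); Keeping only the common overlap: at least one operand is absent at this height, so nothing remains; the r=10.5 sphere at (1.5, 8.5) contributes a regular 32-gon of circumradius √(10.5²−0.74²) = 10.474 (perimeter = 2·32·10.474·sin(180°/32) = 65.70 mm); Combining (union): only the r=10.5 sphere at (1.5, 8.5) is present, so the union is just that shape — boundary = 65.70 mm. So its perimeter = 65.70 mm. Layer 31 (z = 9.92): the cube does not reach this height (z outside [0, 9.5]); the cube at (8.5, 3.5) is absent (z outside [2.5, 9]); Keeping only the common overlap: at least one operand is absent at this height, so nothing remains; the r=10.5 sphere at (1.5, 8.5) slices to a regular 32-gon of circumradius 7.266 (√(r²−h²) with h=7.58 from center) (perimeter = 2·32·7.266·sin(180°/32) = 45.58 mm); Combining (union): only the r=10.5 sphere at (1.5, 8.5) is present, so the union is just that shape — boundary = 45.58 mm. So its perimeter = 45.58 mm. Layer 57 is larger (65.70 vs 45.58 mm).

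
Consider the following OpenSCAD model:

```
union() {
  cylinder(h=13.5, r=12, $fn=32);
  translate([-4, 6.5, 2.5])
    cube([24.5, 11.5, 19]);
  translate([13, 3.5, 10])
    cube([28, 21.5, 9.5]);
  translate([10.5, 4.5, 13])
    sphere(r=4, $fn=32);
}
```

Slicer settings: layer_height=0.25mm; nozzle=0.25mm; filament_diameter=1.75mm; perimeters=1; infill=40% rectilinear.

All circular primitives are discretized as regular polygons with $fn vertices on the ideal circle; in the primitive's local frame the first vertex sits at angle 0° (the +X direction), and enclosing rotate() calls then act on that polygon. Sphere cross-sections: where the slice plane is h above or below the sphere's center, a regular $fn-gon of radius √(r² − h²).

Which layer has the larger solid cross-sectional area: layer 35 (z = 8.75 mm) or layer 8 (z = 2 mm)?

layer 35 (z = 8.75 mm)

Layer 35 (z = 8.75): the cylinder: section is a regular 32-gon, circumradius r=12 (area = (32/2)·12.000²·sin(360°/32) = 449.49 mm²); the 24.5×11.5 cube at (-4, 6.5) contributes its full rectangle (area 281.75 mm²); the cube at (13, 3.5) is absent (z outside [10, 19.5]); the sphere at (10.5, 4.5) is absent (|z−center|=4.250 > r=4); Combining (union): the regions partially overlap — summed areas 731.24 mm² minus the doubly-counted overlap 59.58 mm² gives 671.66 mm² — area = 671.66 mm². So its area = 671.66 mm². Layer 8 (z = 2): the r=12 cylinder gives a regular 32-gon of circumradius 12 (constant along its height) (area = (32/2)·12.000²·sin(360°/32) = 449.49 mm²); the cube at (-4, 6.5) does not reach this height (z outside [2.5, 21.5]); the cube at (13, 3.5) is absent (z outside [10, 19.5]); the sphere at (10.5, 4.5) is absent (|z−center|=11.000 > r=4); Combining (union): only the r=12 cylinder is present, so the union is just that shape — area = 449.49 mm². So its area = 449.49 mm². Layer 35 is larger (671.66 vs 449.49 mm²).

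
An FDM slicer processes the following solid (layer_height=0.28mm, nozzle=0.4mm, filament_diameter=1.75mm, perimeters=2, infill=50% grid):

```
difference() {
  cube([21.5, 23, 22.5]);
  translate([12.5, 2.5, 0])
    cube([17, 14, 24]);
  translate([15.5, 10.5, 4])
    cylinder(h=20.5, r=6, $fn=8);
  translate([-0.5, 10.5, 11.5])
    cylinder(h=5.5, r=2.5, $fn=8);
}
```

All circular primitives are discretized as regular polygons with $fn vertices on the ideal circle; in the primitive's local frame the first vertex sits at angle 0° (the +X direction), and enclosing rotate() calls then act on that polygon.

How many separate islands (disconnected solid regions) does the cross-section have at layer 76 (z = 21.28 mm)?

1

At z = 21.28 mm: the cube (footprint 21.5×23) is included at this height; the cube at (12.5, 2.5) is present — its section is the full 17×14 rectangle; the r=6 cylinder at (15.5, 10.5) contributes a regular 8-gon of circumradius 6; the cylinder at (-0.5, 10.5) does not reach this height (z outside [11.5, 17]); Taking the first minus the rest: starting from the 21.5×23 cube, the 17×14 cube at (12.5, 2.5) partially overlaps it — only the 126.00 mm² overlap (of its 238.00 mm²) is removed, clipping the outline; the r=6 cylinder at (15.5, 10.5) partially overlaps it — only the 18.64 mm² overlap (of its 101.82 mm²) is removed, clipping the outline — 1 connected region. Overall, the cross-section is a single solid region. Island count = 1.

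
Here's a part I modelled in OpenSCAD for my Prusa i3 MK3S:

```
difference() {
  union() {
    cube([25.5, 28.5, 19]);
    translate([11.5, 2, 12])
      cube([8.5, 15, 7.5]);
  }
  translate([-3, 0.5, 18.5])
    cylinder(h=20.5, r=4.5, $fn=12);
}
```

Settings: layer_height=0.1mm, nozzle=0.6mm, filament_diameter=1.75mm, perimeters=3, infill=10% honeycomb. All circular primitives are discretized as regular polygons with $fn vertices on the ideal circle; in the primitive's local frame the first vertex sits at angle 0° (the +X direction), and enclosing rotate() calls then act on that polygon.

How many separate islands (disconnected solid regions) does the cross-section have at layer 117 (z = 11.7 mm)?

1

At z = 11.7 mm: the 25.5×28.5 cube contributes its full rectangle; the cube at (11.5, 2) is absent (z outside [12, 19.5]); Combining (union): only the 25.5×28.5 cube is present, so the union is just that shape — 1 connected region; the cylinder at (-3, 0.5) does not reach this height (z outside [18.5, 39]); Taking the first minus the rest: none of the subtracted shapes is present at this height, so that combined region is unchanged — 1 connected region. Overall, the cross-section is a single solid region. Island count = 1.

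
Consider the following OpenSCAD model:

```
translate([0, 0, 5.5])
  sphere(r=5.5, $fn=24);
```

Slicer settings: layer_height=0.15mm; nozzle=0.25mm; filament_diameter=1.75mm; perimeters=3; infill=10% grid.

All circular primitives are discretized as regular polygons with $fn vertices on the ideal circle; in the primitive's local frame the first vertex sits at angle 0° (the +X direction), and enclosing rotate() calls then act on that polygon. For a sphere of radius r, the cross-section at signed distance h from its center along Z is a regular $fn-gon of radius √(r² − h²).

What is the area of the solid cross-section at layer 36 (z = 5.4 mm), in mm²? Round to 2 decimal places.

93.92 mm²

At z = 5.4 mm: the r=5.5 sphere contributes a regular 24-gon of circumradius √(5.5²−0.1²) = 5.499 (area = (24/2)·5.499²·sin(360°/24) = 93.92 mm²). Overall, the cross-section is a single solid region. Net area = 93.92 mm².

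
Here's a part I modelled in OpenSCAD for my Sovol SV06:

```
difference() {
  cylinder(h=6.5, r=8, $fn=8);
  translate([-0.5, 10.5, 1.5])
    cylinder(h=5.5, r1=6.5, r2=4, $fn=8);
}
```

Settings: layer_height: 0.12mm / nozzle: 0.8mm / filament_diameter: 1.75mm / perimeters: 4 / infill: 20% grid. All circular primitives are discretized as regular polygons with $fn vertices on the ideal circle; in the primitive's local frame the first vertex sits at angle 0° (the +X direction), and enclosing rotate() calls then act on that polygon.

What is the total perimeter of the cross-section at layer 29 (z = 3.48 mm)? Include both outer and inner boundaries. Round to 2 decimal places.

49.00 mm

At z = 3.48 mm: the r=8 cylinder contributes a regular 8-gon of circumradius 8 (perimeter = 2·8·8.000·sin(180°/8) = 48.98 mm); the cone at (-0.5, 10.5) contributes a regular 8-gon of circumradius 5.600 (interpolated between r1=6.5 and r2=4 at t=0.360) (perimeter = 2·8·5.600·sin(180°/8) = 34.29 mm); Taking the first minus the rest: starting from the r=8 cylinder, the cone at (-0.5, 10.5) partially overlaps it — only the 11.55 mm² overlap (of its 88.70 mm²) is removed, clipping the outline — boundary = 49.00 mm. Overall, the cross-section is a single solid region. Total boundary length (outer) = 49.00 mm.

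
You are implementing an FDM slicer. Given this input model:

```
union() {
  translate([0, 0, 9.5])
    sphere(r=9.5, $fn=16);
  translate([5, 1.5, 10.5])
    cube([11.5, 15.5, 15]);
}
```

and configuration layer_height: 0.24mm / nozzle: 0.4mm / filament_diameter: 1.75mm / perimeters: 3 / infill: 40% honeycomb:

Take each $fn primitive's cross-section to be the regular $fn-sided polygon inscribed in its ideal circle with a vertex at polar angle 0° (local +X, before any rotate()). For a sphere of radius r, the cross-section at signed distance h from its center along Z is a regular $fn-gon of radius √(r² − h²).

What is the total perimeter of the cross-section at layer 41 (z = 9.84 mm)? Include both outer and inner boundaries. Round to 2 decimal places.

At z = 9.84 mm: the r=9.5 sphere slices to a regular 16-gon of circumradius 9.494 (√(r²−h²) with h=0.34 from center) (perimeter = 2·16·9.494·sin(180°/16) = 59.27 mm); the cube at (5, 1.5) is absent (z outside [10.5, 25.5]); Merging all regions: only the r=9.5 sphere is present, so the union is just that shape — boundary = 59.27 mm. Overall, the cross-section is a single solid region. Total boundary length (outer) = 59.27 mm.

59.27 mm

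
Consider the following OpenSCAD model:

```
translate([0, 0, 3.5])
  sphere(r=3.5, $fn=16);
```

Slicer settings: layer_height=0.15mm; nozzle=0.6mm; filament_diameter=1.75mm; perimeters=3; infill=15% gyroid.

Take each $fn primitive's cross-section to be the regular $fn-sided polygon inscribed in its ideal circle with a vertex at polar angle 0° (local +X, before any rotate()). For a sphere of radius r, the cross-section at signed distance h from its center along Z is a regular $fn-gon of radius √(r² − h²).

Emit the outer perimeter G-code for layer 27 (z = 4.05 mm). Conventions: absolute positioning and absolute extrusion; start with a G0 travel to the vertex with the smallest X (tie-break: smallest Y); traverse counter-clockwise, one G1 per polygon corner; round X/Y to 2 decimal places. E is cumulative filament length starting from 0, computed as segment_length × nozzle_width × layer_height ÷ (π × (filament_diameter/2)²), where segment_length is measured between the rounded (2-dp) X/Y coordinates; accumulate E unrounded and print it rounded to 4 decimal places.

At z = 4.05 mm: the sphere: section is a regular 16-gon, circumradius = √(r²−h²) = √(3.5²−0.55²) = 3.457. The outline is a single polygon with 16 vertices. Extrusion per mm of travel: 0.6 × 0.15 / (π × 0.875²) = 0.037418. Accumulating E over each segment gives final E = 0.8068.

G0 X-3.46 Y0.00 Z4.05
G1 X-3.19 Y-1.32 E0.0504
G1 X-2.44 Y-2.44 E0.1009
G1 X-1.32 Y-3.19 E0.1513
G1 X0.00 Y-3.46 E0.2017
G1 X1.32 Y-3.19 E0.2521
G1 X2.44 Y-2.44 E0.3026
G1 X3.19 Y-1.32 E0.3530
G1 X3.46 Y0.00 E0.4034
G1 X3.19 Y1.32 E0.4538
G1 X2.44 Y2.44 E0.5043
G1 X1.32 Y3.19 E0.5547
G1 X0.00 Y3.46 E0.6051
G1 X-1.32 Y3.19 E0.6555
G1 X-2.44 Y2.44 E0.7060
G1 X-3.19 Y1.32 E0.7564
G1 X-3.46 Y0.00 E0.8068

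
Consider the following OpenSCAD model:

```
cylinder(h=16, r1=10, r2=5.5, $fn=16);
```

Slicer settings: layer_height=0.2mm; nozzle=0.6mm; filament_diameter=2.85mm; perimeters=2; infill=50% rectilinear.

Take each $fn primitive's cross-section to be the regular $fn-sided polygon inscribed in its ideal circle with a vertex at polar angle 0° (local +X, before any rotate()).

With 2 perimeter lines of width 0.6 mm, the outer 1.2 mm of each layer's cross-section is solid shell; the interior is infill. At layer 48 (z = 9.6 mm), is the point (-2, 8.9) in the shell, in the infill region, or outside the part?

At z = 9.6 mm: the cone contributes a regular 16-gon of circumradius 7.300 (interpolated between r1=10 and r2=5.5 at t=0.600). Overall, the cross-section is a single solid region. The nearest boundary edge runs (0.00, 7.30)→(-2.79, 6.74); distance from the point to it = 1.96 mm. The point is not inside any of the regions above, so it lies outside the cross-section (1.96 mm from the nearest boundary).

outside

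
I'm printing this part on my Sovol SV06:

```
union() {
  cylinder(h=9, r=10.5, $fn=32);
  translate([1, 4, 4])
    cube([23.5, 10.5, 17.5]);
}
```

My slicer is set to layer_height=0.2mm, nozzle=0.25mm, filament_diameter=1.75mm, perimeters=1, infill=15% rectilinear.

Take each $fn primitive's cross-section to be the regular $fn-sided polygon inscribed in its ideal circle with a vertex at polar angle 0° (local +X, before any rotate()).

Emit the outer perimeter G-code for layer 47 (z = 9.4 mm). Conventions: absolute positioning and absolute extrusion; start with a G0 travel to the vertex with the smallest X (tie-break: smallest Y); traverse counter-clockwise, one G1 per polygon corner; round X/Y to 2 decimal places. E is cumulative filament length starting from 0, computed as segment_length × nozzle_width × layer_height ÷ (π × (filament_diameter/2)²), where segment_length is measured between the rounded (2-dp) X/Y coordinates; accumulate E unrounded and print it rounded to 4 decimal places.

At z = 9.4 mm: the cylinder does not reach this height (z outside [0, 9]); the cube at (1, 4) is present — its section is the full 23.5×10.5 rectangle; Combining (union): only the 23.5×10.5 cube at (1, 4) is present, so the union is just that shape — 1 connected region. The outline is a single polygon with 4 vertices. Extrusion per mm of travel: 0.25 × 0.2 / (π × 0.875²) = 0.020788. Accumulating E over each segment gives final E = 1.4136.

G0 X1.00 Y4.00 Z9.40
G1 X24.50 Y4.00 E0.4885
G1 X24.50 Y14.50 E0.7068
G1 X1.00 Y14.50 E1.1953
G1 X1.00 Y4.00 E1.4136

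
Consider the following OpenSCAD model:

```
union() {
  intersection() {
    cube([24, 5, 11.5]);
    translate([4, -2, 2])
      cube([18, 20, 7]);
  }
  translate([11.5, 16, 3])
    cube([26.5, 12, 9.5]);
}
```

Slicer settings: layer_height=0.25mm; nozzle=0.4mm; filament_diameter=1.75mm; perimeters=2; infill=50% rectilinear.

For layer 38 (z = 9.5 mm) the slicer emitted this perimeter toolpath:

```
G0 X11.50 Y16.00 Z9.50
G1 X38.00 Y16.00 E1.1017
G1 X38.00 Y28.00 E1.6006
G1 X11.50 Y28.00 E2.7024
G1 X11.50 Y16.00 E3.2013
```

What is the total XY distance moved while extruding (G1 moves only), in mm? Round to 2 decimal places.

Sum the Euclidean lengths of each G1 segment: total = 77.00 mm.

77.00 mm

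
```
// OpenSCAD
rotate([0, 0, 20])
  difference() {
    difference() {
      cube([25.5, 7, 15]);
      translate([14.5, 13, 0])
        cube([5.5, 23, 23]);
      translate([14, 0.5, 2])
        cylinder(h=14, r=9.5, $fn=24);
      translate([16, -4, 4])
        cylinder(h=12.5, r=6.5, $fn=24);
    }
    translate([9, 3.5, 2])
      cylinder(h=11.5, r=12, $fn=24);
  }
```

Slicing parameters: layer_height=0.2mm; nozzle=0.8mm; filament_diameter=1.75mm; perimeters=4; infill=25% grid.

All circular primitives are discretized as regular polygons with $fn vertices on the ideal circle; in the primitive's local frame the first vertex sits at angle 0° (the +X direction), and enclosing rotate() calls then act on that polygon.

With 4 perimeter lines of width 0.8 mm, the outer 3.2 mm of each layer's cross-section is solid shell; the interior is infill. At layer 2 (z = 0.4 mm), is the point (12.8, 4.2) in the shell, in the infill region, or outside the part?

outside

At z = 0.4 mm: the cube (footprint 25.5×7) is included at this height; the 5.5×23 cube at (14.5, 13) contributes its full rectangle; the cylinder at (14, 0.5) does not reach this height (z outside [2, 16]); the cylinder at (16, -4) is absent (z outside [4, 16.5]); After the difference (first − rest): starting from the 25.5×7 cube, the 5.5×23 cube at (14.5, 13) misses the remaining region (no effect) — 1 connected region; the cylinder at (9, 3.5) is absent (z outside [2, 13.5]); After the difference (first − rest): none of the subtracted shapes is present at this height, so the result so far is unchanged — 1 connected region; (rotated 20° about Z; rotation is an isometry so areas/perimeters/island counts are preserved). Overall, the cross-section is a single solid region. Undo the 20° rotation: the query point maps to (13.465, -0.431) in the un-rotated model frame. The nearest boundary edge runs (25.50, 0.00)→(0.00, 0.00); distance from the point to it = 0.43 mm. The point is not inside any of the regions above, so it lies outside the cross-section (0.43 mm from the nearest boundary).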